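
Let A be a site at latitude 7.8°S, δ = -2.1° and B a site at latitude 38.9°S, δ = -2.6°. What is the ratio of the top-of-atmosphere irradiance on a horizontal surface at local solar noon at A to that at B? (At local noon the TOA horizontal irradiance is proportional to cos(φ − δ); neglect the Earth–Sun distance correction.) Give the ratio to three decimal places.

A: cos θ_z = cos(-7.8° − (-2.1°)) = 0.9951.
B: cos θ_z = cos(-38.9° − (-2.6°)) = 0.8059.
Ratio A/B = 0.9951 / 0.8059 = 1.2348.

1.235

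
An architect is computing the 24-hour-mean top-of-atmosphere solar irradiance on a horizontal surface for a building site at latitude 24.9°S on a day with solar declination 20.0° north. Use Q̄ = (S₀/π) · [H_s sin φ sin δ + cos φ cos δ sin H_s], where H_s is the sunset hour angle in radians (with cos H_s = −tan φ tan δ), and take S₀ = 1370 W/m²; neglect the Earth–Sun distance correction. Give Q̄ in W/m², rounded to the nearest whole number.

278 W/m²

cos H_s = −tan(-24.9°) · tan(20.0°) = 0.1689, so H_s = arccos(0.1689) = 80.28°. In radians, H_s = 1.4012.
H_s sin φ sin δ = 1.4012 × -0.4210 × 0.3420 = -0.2017.
cos φ cos δ sin H_s = 0.9070 × 0.9397 × 0.9857 = 0.8401.
Q̄ = (1370/π) × (-0.2017 + 0.8401) = 436.08 × 0.6384 = 278.39 W/m².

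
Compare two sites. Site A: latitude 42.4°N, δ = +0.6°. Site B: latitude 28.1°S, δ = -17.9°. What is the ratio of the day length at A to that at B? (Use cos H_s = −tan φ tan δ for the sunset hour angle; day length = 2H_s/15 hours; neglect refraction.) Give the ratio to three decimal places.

0.906

A: H_s = arccos(−tan 42.4° · tan 0.6°) = 90.55°, so 2H_s/15 = 12.0733 h.
B: H_s = arccos(−tan -28.1° · tan -17.9°) = 99.93°, so 2H_s/15 = 13.3240 h.
Ratio A/B = 12.0733 / 13.3240 = 0.9061.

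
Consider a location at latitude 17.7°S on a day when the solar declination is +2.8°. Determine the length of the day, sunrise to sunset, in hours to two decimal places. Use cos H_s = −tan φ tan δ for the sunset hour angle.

11.88 hours

cos H_s = −tan(-17.7°) · tan(2.8°) = 0.0156, so H_s = arccos(0.0156) = 89.11°.
Day length = 2 H_s / 15° h⁻¹ = 178.22° / 15 = 11.881 h.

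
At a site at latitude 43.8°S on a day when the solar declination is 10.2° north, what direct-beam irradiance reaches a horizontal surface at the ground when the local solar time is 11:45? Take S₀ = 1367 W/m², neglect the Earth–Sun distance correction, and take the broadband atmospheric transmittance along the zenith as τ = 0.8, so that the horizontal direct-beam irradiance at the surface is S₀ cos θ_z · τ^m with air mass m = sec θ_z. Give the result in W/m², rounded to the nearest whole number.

548 W/m²

Hour angle H = 15° × (11.75 − 12) = -3.75°.
cos θ_z = sin(-43.8°) sin(10.2°) + cos(-43.8°) cos(10.2°) cos(-3.75°) = -0.1226 + 0.7088 = 0.5862.
Air mass m = 1/cos θ_z = 1/0.5862 = 1.706; τ^m = 0.8^1.706 = 0.6834.
Surface direct beam = 1367 × 0.5862 × 0.6834 = 547.63 W/m².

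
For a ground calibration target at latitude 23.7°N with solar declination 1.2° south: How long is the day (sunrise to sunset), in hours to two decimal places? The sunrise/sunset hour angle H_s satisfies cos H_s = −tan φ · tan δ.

The sunset hour angle satisfies cos H_s = −tan φ tan δ = 0.0092, giving H_s = 89.47°.
Day length = 2 H_s / 15° h⁻¹ = 178.94° / 15 = 11.929 h.

11.93 hours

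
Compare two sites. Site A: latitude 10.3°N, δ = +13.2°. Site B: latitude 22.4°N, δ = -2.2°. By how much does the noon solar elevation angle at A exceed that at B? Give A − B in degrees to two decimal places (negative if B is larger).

A: 90° − |10.3 − (13.2)| = 87.10°.
B: 90° − |22.4 − (-2.2)| = 65.40°.
A − B = 87.10 − 65.40 = 21.70°.

+21.70°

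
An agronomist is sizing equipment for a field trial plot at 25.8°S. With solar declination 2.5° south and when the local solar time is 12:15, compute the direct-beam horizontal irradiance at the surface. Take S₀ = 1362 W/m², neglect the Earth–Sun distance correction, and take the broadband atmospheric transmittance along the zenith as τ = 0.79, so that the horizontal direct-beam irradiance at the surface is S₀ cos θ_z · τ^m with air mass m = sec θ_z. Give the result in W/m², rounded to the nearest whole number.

Hour angle H = 15° × (12.25 − 12) = 3.75°.
With φ = -25.8°, δ = -2.5°, H = 3.75°: sin φ sin δ = 0.0190, cos φ cos δ cos H = 0.8975, so cos θ_z = 0.9165.
Air mass m = 1/cos θ_z = 1/0.9165 = 1.091; τ^m = 0.79^1.091 = 0.7732.
Surface direct beam = 1362 × 0.9165 × 0.7732 = 965.16 W/m².

965 W/m²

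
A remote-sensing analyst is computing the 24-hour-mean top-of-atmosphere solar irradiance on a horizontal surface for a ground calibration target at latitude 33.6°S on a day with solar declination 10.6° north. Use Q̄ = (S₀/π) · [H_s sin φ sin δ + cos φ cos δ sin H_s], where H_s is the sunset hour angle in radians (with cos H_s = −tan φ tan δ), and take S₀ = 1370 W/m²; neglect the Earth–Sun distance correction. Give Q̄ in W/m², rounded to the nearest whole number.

290 W/m²

−tan φ tan δ = −(-0.6644)(0.1871) = 0.1243; H_s = arccos(0.1243) = 82.86°. In radians, H_s = 1.4462.
H_s sin φ sin δ = 1.4462 × -0.5534 × 0.1840 = -0.1473.
cos φ cos δ sin H_s = 0.8329 × 0.9829 × 0.9922 = 0.8123.
Q̄ = (1370/π) × (-0.1473 + 0.8123) = 436.08 × 0.6650 = 289.99 W/m².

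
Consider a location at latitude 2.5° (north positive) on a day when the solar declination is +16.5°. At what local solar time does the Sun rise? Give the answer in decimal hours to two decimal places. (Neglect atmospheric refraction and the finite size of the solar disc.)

cos H_s = −tan(2.5°) · tan(16.5°) = -0.0129, so H_s = arccos(-0.0129) = 90.74°.
Sunrise is at 12 − H_s/15 = 12 − 6.049 = 5.951 h local solar time.

5.95 h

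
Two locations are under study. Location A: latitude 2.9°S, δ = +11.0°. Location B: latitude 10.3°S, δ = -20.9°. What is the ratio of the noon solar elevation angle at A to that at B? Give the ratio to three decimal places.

A: 90° − |-2.9 − (11.0)| = 76.10°.
B: 90° − |-10.3 − (-20.9)| = 79.40°.
Ratio A/B = 76.1000 / 79.4000 = 0.9584.

0.958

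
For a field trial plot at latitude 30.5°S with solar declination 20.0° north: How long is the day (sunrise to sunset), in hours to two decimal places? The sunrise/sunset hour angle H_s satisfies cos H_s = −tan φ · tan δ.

10.35 hours

The sunset hour angle satisfies cos H_s = −tan φ tan δ = 0.2144, giving H_s = 77.62°.
Day length = 2 H_s / 15° h⁻¹ = 155.24° / 15 = 10.349 h.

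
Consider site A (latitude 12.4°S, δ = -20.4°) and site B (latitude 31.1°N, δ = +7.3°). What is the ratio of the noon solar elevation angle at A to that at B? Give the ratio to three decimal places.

1.239

A: 90° − |-12.4 − (-20.4)| = 82.00°.
B: 90° − |31.1 − (7.3)| = 66.20°.
Ratio A/B = 82.0000 / 66.2000 = 1.2387.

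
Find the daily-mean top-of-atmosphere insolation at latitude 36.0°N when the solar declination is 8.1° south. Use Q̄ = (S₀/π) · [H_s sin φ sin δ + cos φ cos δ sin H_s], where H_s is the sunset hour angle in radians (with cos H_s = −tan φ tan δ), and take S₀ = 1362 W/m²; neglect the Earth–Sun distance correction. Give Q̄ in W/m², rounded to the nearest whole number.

cos H_s = −tan(36.0°) · tan(-8.1°) = 0.1034, so H_s = arccos(0.1034) = 84.07°. In radians, H_s = 1.4673.
H_s sin φ sin δ = 1.4673 × 0.5878 × -0.1409 = -0.1215.
cos φ cos δ sin H_s = 0.8090 × 0.9900 × 0.9946 = 0.7966.
Q̄ = (1362/π) × (-0.1215 + 0.7966) = 433.54 × 0.6751 = 292.68 W/m².

293 W/m²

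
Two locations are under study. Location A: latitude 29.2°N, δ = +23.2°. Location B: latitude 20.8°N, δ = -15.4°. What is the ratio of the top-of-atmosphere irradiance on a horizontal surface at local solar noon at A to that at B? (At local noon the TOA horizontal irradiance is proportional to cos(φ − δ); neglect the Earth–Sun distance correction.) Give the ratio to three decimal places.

1.232

A: cos θ_z = cos(29.2° − (23.2°)) = 0.9945.
B: cos θ_z = cos(20.8° − (-15.4°)) = 0.8070.
Ratio A/B = 0.9945 / 0.8070 = 1.2323.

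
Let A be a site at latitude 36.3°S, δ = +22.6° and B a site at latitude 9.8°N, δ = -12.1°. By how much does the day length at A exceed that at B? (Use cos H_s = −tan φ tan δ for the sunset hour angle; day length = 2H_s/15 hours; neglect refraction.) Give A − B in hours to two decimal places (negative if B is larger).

-2.09 h

A: H_s = arccos(−tan -36.3° · tan 22.6°) = 72.20°, so 2H_s/15 = 9.6267 h.
B: H_s = arccos(−tan 9.8° · tan -12.1°) = 87.88°, so 2H_s/15 = 11.7173 h.
A − B = 9.6267 − 11.7173 = -2.0906 h.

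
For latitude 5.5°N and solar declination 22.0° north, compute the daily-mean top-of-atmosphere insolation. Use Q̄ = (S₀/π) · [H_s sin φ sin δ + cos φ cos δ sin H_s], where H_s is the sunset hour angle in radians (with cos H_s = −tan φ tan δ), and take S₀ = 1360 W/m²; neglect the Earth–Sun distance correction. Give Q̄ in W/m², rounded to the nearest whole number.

424 W/m²

−tan φ tan δ = −(0.0963)(0.4040) = -0.0389; H_s = arccos(-0.0389) = 92.23°. In radians, H_s = 1.6097.
H_s sin φ sin δ = 1.6097 × 0.0958 × 0.3746 = 0.0578.
cos φ cos δ sin H_s = 0.9954 × 0.9272 × 0.9992 = 0.9222.
Q̄ = (1360/π) × (0.0578 + 0.9222) = 432.90 × 0.9800 = 424.24 W/m².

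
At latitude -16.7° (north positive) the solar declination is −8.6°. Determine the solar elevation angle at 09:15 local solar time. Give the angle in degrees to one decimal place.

Hour angle H = 15° × (9.25 − 12) = -41.25°.
cos θ_z = sin(-16.7°) sin(-8.6°) + cos(-16.7°) cos(-8.6°) cos(-41.25°) = 0.0430 + 0.7120 = 0.7550.
θ_z = arccos(0.7550) = 40.97°, so the elevation is 90° − 40.97° = 49.03°.

49.0°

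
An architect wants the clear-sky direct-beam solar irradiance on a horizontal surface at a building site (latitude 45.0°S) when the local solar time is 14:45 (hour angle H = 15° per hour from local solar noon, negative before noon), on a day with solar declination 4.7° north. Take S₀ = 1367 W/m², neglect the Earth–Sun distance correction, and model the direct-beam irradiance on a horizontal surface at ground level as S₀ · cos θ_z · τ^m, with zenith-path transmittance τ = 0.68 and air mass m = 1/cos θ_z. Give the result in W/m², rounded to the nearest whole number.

285 W/m²

Hour angle H = 15° × (14.75 − 12) = 41.25°.
cos θ_z = sin(-45.0°) sin(4.7°) + cos(-45.0°) cos(4.7°) cos(41.25°) = -0.0579 + 0.5298 = 0.4719.
Air mass m = 1/cos θ_z = 1/0.4719 = 2.119; τ^m = 0.68^2.119 = 0.4417.
Surface direct beam = 1367 × 0.4719 × 0.4417 = 284.94 W/m².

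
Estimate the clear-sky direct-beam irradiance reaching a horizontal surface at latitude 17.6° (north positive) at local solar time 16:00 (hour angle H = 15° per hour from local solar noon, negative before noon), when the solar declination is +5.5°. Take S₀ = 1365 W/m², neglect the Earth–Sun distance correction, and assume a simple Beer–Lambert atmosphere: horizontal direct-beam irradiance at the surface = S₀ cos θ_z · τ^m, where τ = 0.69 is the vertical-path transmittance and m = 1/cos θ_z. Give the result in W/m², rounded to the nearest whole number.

Hour angle H = 15° × (16 − 12) = 60.00°.
With φ = 17.6°, δ = 5.5°, H = 60.00°: sin φ sin δ = 0.0290, cos φ cos δ cos H = 0.4744, so cos θ_z = 0.5034.
Air mass m = 1/cos θ_z = 1/0.5034 = 1.986; τ^m = 0.69^1.986 = 0.4786.
Surface direct beam = 1365 × 0.5034 × 0.4786 = 328.87 W/m².

329 W/m²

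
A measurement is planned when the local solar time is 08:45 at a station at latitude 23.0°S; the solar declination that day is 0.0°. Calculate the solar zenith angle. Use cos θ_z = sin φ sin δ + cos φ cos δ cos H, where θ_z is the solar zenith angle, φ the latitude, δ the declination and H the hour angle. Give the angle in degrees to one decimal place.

Hour angle H = 15° × (8.75 − 12) = -48.75°.
cos θ_z = sin(-23.0°) sin(0.0°) + cos(-23.0°) cos(0.0°) cos(-48.75°) = 0.0000 + 0.6069 = 0.6069.
θ_z = arccos(0.6069) = 52.63°.

52.6°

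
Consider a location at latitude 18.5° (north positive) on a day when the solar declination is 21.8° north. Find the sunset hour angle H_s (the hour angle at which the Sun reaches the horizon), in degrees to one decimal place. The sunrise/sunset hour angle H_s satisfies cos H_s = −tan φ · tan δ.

97.7°

The sunset hour angle satisfies cos H_s = −tan φ tan δ = -0.1338, giving H_s = 97.69°.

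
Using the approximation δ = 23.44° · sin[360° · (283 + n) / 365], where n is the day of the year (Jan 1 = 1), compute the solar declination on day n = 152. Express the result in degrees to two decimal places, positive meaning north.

360 × (283 + 152) / 365 = 429.041°; sin(429.041°) = 0.9338.
δ = 23.44 × 0.9338 = 21.888° ≈ +21.89°.

+21.89°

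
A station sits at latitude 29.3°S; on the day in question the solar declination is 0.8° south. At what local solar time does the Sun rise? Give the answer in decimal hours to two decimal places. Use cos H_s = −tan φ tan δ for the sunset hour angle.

−tan φ tan δ = −(-0.5612)(-0.0140) = -0.0079; H_s = arccos(-0.0079) = 90.45°.
Sunrise is at 12 − H_s/15 = 12 − 6.030 = 5.970 h local solar time.

5.97 h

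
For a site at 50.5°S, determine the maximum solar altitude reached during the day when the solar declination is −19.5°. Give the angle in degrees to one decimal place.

59.0°

At local solar noon the hour angle is zero, so the elevation is 90° − |φ − δ| = 90° − |-50.5° − (-19.5°)| = 90° − 31.0° = 59.0°.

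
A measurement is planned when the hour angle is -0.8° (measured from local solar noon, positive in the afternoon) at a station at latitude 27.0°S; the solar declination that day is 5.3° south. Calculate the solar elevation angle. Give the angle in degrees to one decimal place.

68.3°

cos θ_z = sin φ sin δ + cos φ cos δ cos H = (-0.4540)(-0.0924) + (0.8910)(0.9957)(0.9999) = 0.9290.
θ_z = arccos(0.9290) = 21.72°, so the elevation is 90° − 21.72° = 68.28°.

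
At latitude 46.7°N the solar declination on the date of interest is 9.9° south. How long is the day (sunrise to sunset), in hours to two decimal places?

The sunset hour angle satisfies cos H_s = −tan φ tan δ = 0.1852, giving H_s = 79.33°.
Day length = 2 H_s / 15° h⁻¹ = 158.66° / 15 = 10.577 h.

10.58 hours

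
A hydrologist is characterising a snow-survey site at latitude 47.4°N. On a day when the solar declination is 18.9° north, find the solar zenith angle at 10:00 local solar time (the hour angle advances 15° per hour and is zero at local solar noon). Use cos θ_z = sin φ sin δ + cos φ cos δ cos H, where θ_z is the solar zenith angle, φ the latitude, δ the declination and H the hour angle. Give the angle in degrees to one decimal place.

Hour angle H = 15° × (10 − 12) = -30.00°.
cos θ_z = sin(47.4°) sin(18.9°) + cos(47.4°) cos(18.9°) cos(-30.00°) = 0.2384 + 0.5546 = 0.7930.
θ_z = arccos(0.7930) = 37.53°.

37.5°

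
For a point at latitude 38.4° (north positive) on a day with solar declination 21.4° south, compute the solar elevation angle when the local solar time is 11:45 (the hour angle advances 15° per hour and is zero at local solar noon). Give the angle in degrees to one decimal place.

30.1°

Hour angle H = 15° × (11.75 − 12) = -3.75°.
cos θ_z = sin φ sin δ + cos φ cos δ cos H = (0.6211)(-0.3649) + (0.7837)(0.9311)(0.9979) = 0.5015.
θ_z = arccos(0.5015) = 59.90°, so the elevation is 90° − 59.90° = 30.10°.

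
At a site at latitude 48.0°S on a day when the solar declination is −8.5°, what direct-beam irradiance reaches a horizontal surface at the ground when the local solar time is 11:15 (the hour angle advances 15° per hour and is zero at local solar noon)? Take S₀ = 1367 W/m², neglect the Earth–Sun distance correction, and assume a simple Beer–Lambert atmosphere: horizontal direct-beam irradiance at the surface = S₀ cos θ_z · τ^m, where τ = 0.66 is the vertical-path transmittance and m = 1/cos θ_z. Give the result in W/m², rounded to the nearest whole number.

600 W/m²

Hour angle H = 15° × (11.25 − 12) = -11.25°.
cos θ_z = sin(-48.0°) sin(-8.5°) + cos(-48.0°) cos(-8.5°) cos(-11.25°) = 0.1098 + 0.6491 = 0.7589.
Air mass m = 1/cos θ_z = 1/0.7589 = 1.318; τ^m = 0.66^1.318 = 0.5783.
Surface direct beam = 1367 × 0.7589 × 0.5783 = 599.94 W/m².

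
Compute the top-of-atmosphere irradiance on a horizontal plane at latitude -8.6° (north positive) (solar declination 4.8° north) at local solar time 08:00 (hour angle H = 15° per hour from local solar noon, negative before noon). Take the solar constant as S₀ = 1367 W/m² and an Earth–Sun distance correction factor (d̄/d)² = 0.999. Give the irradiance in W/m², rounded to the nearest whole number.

Hour angle H = 15° × (8 − 12) = -60.00°.
cos θ_z = sin φ sin δ + cos φ cos δ cos H = (-0.1495)(0.0837) + (0.9888)(0.9965)(0.5000) = 0.4802.
Top-of-atmosphere irradiance = S₀ (d̄/d)² cos θ_z = 1367 × 0.999 × 0.4802 = 655.78 W/m².

656 W/m²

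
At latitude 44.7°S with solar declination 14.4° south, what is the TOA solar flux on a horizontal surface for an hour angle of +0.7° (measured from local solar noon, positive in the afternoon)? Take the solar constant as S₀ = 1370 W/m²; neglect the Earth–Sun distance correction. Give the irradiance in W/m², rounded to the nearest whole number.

cos θ_z = sin φ sin δ + cos φ cos δ cos H = (-0.7034)(-0.2487) + (0.7108)(0.9686)(0.9999) = 0.8633.
Top-of-atmosphere irradiance = S₀ cos θ_z = 1370 × 0.8633 = 1182.72 W/m².

1183 W/m²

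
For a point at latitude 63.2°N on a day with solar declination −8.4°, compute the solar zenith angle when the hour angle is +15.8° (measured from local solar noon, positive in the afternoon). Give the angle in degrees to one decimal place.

72.6°

With φ = 63.2°, δ = -8.4°, H = 15.80°: sin φ sin δ = -0.1304, cos φ cos δ cos H = 0.4292, so cos θ_z = 0.2988.
θ_z = arccos(0.2988) = 72.61°.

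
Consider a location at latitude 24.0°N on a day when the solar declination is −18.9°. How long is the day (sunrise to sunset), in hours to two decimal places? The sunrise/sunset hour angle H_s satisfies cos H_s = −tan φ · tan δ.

10.83 hours

The sunset hour angle satisfies cos H_s = −tan φ tan δ = 0.1524, giving H_s = 81.23°.
Day length = 2 H_s / 15° h⁻¹ = 162.46° / 15 = 10.831 h.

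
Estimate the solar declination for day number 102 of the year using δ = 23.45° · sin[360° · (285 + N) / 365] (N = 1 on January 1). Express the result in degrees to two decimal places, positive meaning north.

360 × (285 + 102) / 365 = 381.699°; sin(381.699°) = 0.3697.
δ = 23.45 × 0.3697 = 8.669° ≈ +8.67°.

+8.67°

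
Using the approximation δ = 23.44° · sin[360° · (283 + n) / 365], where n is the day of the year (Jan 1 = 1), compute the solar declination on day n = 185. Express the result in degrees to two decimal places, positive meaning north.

+22.96°

360 × (283 + 185) / 365 = 461.589°; sin(461.589°) = 0.9796.
δ = 23.44 × 0.9796 = 22.962° ≈ +22.96°.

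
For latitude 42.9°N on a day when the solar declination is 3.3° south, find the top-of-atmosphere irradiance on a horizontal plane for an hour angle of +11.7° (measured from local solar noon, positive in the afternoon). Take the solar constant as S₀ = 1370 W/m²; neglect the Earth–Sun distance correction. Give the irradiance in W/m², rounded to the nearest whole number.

927 W/m²

With φ = 42.9°, δ = -3.3°, H = 11.70°: sin φ sin δ = -0.0392, cos φ cos δ cos H = 0.7161, so cos θ_z = 0.6769.
Top-of-atmosphere irradiance = S₀ cos θ_z = 1370 × 0.6769 = 927.35 W/m².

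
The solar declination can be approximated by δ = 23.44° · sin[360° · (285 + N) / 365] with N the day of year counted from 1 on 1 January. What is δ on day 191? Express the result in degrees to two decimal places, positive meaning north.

360 × (285 + 191) / 365 = 469.479°; sin(469.479°) = 0.9428.
δ = 23.44 × 0.9428 = 22.099° ≈ +22.10°.

+22.10°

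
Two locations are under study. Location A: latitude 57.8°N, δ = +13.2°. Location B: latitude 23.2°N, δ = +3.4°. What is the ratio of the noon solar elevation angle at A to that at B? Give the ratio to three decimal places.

0.647

A: 90° − |57.8 − (13.2)| = 45.40°.
B: 90° − |23.2 − (3.4)| = 70.20°.
Ratio A/B = 45.4000 / 70.2000 = 0.6467.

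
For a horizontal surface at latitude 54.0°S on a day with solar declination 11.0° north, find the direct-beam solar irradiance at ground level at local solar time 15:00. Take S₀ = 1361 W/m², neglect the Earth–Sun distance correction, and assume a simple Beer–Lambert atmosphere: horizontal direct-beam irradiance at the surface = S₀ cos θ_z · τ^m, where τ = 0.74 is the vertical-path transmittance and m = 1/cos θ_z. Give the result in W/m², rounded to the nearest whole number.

105 W/m²

Hour angle H = 15° × (15 − 12) = 45.00°.
With φ = -54.0°, δ = 11.0°, H = 45.00°: sin φ sin δ = -0.1544, cos φ cos δ cos H = 0.4080, so cos θ_z = 0.2536.
Air mass m = 1/cos θ_z = 1/0.2536 = 3.943; τ^m = 0.74^3.943 = 0.3051.
Surface direct beam = 1361 × 0.2536 × 0.3051 = 105.31 W/m².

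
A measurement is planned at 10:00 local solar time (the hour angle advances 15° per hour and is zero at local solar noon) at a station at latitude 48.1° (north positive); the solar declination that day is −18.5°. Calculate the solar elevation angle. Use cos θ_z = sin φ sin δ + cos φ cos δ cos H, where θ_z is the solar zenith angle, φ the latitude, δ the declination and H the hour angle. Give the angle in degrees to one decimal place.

18.2°

Hour angle H = 15° × (10 − 12) = -30.00°.
cos θ_z = sin φ sin δ + cos φ cos δ cos H = (0.7443)(-0.3173) + (0.6678)(0.9483)(0.8660) = 0.3122.
θ_z = arccos(0.3122) = 71.81°, so the elevation is 90° − 71.81° = 18.19°.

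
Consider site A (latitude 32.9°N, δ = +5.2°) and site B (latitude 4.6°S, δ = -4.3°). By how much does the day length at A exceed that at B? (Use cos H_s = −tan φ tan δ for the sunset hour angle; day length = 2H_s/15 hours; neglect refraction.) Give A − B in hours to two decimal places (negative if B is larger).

A: H_s = arccos(−tan 32.9° · tan 5.2°) = 93.38°, so 2H_s/15 = 12.4507 h.
B: H_s = arccos(−tan -4.6° · tan -4.3°) = 90.35°, so 2H_s/15 = 12.0467 h.
A − B = 12.4507 − 12.0467 = 0.4040 h.

+0.40 h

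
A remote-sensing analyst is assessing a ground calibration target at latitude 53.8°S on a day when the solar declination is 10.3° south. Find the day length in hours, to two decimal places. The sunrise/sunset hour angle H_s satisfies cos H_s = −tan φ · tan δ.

The sunset hour angle satisfies cos H_s = −tan φ tan δ = -0.2483, giving H_s = 104.38°.
Day length = 2 H_s / 15° h⁻¹ = 208.76° / 15 = 13.917 h.

13.92 hours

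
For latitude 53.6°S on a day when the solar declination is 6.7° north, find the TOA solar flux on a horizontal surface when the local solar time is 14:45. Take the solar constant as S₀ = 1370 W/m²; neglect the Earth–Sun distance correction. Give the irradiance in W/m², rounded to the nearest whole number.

Hour angle H = 15° × (14.75 − 12) = 41.25°.
cos θ_z = sin φ sin δ + cos φ cos δ cos H = (-0.8049)(0.1167) + (0.5934)(0.9932)(0.7518) = 0.3492.
Top-of-atmosphere irradiance = S₀ cos θ_z = 1370 × 0.3492 = 478.40 W/m².

478 W/m²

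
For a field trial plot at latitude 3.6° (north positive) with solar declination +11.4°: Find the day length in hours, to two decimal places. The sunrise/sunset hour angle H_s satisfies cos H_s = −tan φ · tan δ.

The sunset hour angle satisfies cos H_s = −tan φ tan δ = -0.0127, giving H_s = 90.73°.
Day length = 2 H_s / 15° h⁻¹ = 181.46° / 15 = 12.097 h.

12.10 hours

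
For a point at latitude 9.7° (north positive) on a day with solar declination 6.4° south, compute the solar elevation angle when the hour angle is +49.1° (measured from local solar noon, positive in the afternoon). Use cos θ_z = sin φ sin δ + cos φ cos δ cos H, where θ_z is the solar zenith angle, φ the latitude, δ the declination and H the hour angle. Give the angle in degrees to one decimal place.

38.5°

cos θ_z = sin φ sin δ + cos φ cos δ cos H = (0.1685)(-0.1115) + (0.9857)(0.9938)(0.6547) = 0.6225.
θ_z = arccos(0.6225) = 51.50°, so the elevation is 90° − 51.50° = 38.50°.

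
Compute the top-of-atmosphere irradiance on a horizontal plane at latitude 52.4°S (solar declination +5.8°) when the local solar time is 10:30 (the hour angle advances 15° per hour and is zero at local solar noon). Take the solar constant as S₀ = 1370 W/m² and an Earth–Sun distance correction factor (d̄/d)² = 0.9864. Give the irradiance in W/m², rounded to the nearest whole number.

Hour angle H = 15° × (10.5 − 12) = -22.50°.
cos θ_z = sin(-52.4°) sin(5.8°) + cos(-52.4°) cos(5.8°) cos(-22.50°) = -0.0801 + 0.5608 = 0.4807.
Top-of-atmosphere irradiance = S₀ (d̄/d)² cos θ_z = 1370 × 0.9864 × 0.4807 = 649.60 W/m².

650 W/m²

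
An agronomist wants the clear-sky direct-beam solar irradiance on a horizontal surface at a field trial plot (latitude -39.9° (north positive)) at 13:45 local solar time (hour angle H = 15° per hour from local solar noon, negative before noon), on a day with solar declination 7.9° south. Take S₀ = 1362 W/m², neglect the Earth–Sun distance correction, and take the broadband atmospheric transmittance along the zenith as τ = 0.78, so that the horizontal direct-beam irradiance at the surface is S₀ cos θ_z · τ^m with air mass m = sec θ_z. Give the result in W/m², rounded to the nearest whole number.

759 W/m²

Hour angle H = 15° × (13.75 − 12) = 26.25°.
cos θ_z = sin φ sin δ + cos φ cos δ cos H = (-0.6414)(-0.1374) + (0.7672)(0.9905)(0.8969) = 0.7697.
Air mass m = 1/cos θ_z = 1/0.7697 = 1.299; τ^m = 0.78^1.299 = 0.7242.
Surface direct beam = 1362 × 0.7697 × 0.7242 = 759.20 W/m².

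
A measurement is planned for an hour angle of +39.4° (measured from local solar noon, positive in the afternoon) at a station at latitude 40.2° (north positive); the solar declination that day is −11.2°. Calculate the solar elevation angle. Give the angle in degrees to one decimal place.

cos θ_z = sin φ sin δ + cos φ cos δ cos H = (0.6455)(-0.1942) + (0.7638)(0.9810)(0.7727) = 0.4536.
θ_z = arccos(0.4536) = 63.03°, so the elevation is 90° − 63.03° = 26.97°.

27.0°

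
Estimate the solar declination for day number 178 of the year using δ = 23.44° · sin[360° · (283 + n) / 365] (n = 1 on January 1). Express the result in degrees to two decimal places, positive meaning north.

+23.36°

360 × (283 + 178) / 365 = 454.685°; sin(454.685°) = 0.9967.
δ = 23.44 × 0.9967 = 23.363° ≈ +23.36°.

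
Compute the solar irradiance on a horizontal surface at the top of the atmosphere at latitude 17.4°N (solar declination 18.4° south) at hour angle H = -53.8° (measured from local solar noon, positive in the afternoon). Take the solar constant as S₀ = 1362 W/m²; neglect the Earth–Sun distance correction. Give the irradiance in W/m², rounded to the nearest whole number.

cos θ_z = sin(17.4°) sin(-18.4°) + cos(17.4°) cos(-18.4°) cos(-53.80°) = -0.0944 + 0.5348 = 0.4404.
Top-of-atmosphere irradiance = S₀ cos θ_z = 1362 × 0.4404 = 599.82 W/m².

600 W/m²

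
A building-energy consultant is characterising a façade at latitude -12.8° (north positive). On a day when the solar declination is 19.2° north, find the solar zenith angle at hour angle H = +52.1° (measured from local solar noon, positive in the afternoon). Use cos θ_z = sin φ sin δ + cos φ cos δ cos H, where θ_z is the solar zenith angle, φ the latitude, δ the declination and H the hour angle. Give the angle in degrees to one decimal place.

cos θ_z = sin(-12.8°) sin(19.2°) + cos(-12.8°) cos(19.2°) cos(52.10°) = -0.0729 + 0.5657 = 0.4928.
θ_z = arccos(0.4928) = 60.48°.

60.5°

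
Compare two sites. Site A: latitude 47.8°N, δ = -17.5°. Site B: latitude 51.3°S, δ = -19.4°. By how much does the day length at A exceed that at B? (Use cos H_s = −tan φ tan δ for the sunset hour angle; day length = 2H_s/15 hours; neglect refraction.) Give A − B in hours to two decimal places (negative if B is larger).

A: H_s = arccos(−tan 47.8° · tan -17.5°) = 69.65°, so 2H_s/15 = 9.2867 h.
B: H_s = arccos(−tan -51.3° · tan -19.4°) = 116.08°, so 2H_s/15 = 15.4773 h.
A − B = 9.2867 − 15.4773 = -6.1906 h.

-6.19 h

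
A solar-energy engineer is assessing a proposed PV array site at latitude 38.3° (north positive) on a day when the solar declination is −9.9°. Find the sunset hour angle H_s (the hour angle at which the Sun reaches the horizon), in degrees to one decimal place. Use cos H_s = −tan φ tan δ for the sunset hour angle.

82.1°

The sunset hour angle satisfies cos H_s = −tan φ tan δ = 0.1378, giving H_s = 82.08°.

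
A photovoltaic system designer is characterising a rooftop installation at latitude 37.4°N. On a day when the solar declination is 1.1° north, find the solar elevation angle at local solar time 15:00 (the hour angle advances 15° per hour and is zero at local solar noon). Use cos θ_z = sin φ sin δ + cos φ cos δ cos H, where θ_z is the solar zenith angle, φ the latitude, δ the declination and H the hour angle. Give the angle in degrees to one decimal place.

35.0°

Hour angle H = 15° × (15 − 12) = 45.00°.
cos θ_z = sin φ sin δ + cos φ cos δ cos H = (0.6074)(0.0192) + (0.7944)(0.9998)(0.7071) = 0.5733.
θ_z = arccos(0.5733) = 55.02°, so the elevation is 90° − 55.02° = 34.98°.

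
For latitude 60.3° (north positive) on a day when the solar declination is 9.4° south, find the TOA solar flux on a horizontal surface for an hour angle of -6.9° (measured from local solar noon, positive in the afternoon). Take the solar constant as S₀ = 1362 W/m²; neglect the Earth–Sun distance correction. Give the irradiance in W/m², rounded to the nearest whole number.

With φ = 60.3°, δ = -9.4°, H = -6.90°: sin φ sin δ = -0.1419, cos φ cos δ cos H = 0.4853, so cos θ_z = 0.3434.
Top-of-atmosphere irradiance = S₀ cos θ_z = 1362 × 0.3434 = 467.71 W/m².

468 W/m²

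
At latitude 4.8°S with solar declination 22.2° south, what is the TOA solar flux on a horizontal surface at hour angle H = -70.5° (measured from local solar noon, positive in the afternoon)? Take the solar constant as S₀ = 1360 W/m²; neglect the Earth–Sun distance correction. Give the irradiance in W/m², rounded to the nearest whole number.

With φ = -4.8°, δ = -22.2°, H = -70.50°: sin φ sin δ = 0.0316, cos φ cos δ cos H = 0.3080, so cos θ_z = 0.3396.
Top-of-atmosphere irradiance = S₀ cos θ_z = 1360 × 0.3396 = 461.86 W/m².

462 W/m²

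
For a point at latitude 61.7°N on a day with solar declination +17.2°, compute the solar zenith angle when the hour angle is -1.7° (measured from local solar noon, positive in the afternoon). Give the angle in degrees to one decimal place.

44.5°

cos θ_z = sin(61.7°) sin(17.2°) + cos(61.7°) cos(17.2°) cos(-1.70°) = 0.2604 + 0.4527 = 0.7131.
θ_z = arccos(0.7131) = 44.51°.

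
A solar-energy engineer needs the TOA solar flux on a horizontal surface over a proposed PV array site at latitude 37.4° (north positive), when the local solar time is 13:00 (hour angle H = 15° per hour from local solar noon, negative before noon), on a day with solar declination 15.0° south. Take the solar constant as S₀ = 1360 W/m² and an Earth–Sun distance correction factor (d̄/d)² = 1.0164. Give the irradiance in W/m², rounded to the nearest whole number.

Hour angle H = 15° × (13 − 12) = 15.00°.
With φ = 37.4°, δ = -15.0°, H = 15.00°: sin φ sin δ = -0.1572, cos φ cos δ cos H = 0.7412, so cos θ_z = 0.5840.
Top-of-atmosphere irradiance = S₀ (d̄/d)² cos θ_z = 1360 × 1.0164 × 0.5840 = 807.27 W/m².

807 W/m²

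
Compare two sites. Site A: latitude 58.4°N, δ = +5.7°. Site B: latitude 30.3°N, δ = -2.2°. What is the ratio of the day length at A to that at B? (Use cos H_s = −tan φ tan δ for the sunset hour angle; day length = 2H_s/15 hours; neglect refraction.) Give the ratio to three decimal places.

A: H_s = arccos(−tan 58.4° · tan 5.7°) = 99.34°, so 2H_s/15 = 13.2453 h.
B: H_s = arccos(−tan 30.3° · tan -2.2°) = 88.71°, so 2H_s/15 = 11.8280 h.
Ratio A/B = 13.2453 / 11.8280 = 1.1198.

1.120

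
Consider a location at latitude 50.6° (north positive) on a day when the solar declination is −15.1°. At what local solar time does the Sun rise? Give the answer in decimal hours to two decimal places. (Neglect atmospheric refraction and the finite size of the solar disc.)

cos H_s = −tan(50.6°) · tan(-15.1°) = 0.3285, so H_s = arccos(0.3285) = 70.82°.
Sunrise is at 12 − H_s/15 = 12 − 4.721 = 7.279 h local solar time.

7.28 h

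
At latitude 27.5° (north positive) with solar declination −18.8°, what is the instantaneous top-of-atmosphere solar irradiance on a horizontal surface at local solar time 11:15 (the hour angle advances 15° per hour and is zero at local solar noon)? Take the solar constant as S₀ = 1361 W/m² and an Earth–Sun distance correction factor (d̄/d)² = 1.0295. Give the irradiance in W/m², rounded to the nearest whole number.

Hour angle H = 15° × (11.25 − 12) = -11.25°.
cos θ_z = sin φ sin δ + cos φ cos δ cos H = (0.4617)(-0.3223) + (0.8870)(0.9466)(0.9808) = 0.6747.
Top-of-atmosphere irradiance = S₀ (d̄/d)² cos θ_z = 1361 × 1.0295 × 0.6747 = 945.36 W/m².

945 W/m²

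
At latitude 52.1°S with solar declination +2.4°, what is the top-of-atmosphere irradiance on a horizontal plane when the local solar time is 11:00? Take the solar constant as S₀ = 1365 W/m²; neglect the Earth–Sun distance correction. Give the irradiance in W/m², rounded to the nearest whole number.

Hour angle H = 15° × (11 − 12) = -15.00°.
cos θ_z = sin φ sin δ + cos φ cos δ cos H = (-0.7891)(0.0419) + (0.6143)(0.9991)(0.9659) = 0.5598.
Top-of-atmosphere irradiance = S₀ cos θ_z = 1365 × 0.5598 = 764.13 W/m².

764 W/m²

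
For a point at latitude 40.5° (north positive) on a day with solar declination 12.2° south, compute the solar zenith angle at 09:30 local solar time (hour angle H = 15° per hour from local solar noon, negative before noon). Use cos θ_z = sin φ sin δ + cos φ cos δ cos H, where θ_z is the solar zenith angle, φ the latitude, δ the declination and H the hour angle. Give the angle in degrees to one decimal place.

63.1°

Hour angle H = 15° × (9.5 − 12) = -37.50°.
With φ = 40.5°, δ = -12.2°, H = -37.50°: sin φ sin δ = -0.1372, cos φ cos δ cos H = 0.5896, so cos θ_z = 0.4524.
θ_z = arccos(0.4524) = 63.10°.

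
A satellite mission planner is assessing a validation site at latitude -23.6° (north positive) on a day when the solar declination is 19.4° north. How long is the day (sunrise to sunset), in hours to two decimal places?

−tan φ tan δ = −(-0.4369)(0.3522) = 0.1539; H_s = arccos(0.1539) = 81.15°.
Day length = 2 H_s / 15° h⁻¹ = 162.30° / 15 = 10.820 h.

10.82 hours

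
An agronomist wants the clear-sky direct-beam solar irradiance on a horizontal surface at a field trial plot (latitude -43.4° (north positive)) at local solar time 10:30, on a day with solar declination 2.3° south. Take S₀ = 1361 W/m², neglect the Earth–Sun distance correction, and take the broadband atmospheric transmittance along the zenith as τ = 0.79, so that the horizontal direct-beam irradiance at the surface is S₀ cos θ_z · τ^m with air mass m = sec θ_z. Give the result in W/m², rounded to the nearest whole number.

Hour angle H = 15° × (10.5 − 12) = -22.50°.
With φ = -43.4°, δ = -2.3°, H = -22.50°: sin φ sin δ = 0.0276, cos φ cos δ cos H = 0.6707, so cos θ_z = 0.6983.
Air mass m = 1/cos θ_z = 1/0.6983 = 1.432; τ^m = 0.79^1.432 = 0.7135.
Surface direct beam = 1361 × 0.6983 × 0.7135 = 678.10 W/m².

678 W/m²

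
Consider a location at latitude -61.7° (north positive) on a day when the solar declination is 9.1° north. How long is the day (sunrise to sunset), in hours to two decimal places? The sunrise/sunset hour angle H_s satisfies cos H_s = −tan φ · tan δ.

−tan φ tan δ = −(-1.8572)(0.1602) = 0.2975; H_s = arccos(0.2975) = 72.69°.
Day length = 2 H_s / 15° h⁻¹ = 145.38° / 15 = 9.692 h.

9.69 hours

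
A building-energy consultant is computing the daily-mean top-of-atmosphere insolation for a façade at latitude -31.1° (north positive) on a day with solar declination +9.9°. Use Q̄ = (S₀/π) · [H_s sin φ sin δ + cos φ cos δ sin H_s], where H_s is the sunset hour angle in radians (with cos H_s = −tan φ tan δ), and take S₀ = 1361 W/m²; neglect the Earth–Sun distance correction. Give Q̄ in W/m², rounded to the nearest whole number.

307 W/m²

−tan φ tan δ = −(-0.6032)(0.1745) = 0.1053; H_s = arccos(0.1053) = 83.96°. In radians, H_s = 1.4654.
H_s sin φ sin δ = 1.4654 × -0.5165 × 0.1719 = -0.1301.
cos φ cos δ sin H_s = 0.8563 × 0.9851 × 0.9945 = 0.8389.
Q̄ = (1361/π) × (-0.1301 + 0.8389) = 433.22 × 0.7088 = 307.07 W/m².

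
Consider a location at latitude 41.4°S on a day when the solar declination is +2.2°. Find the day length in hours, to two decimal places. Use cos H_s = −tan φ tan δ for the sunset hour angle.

11.74 hours

The sunset hour angle satisfies cos H_s = −tan φ tan δ = 0.0339, giving H_s = 88.06°.
Day length = 2 H_s / 15° h⁻¹ = 176.12° / 15 = 11.741 h.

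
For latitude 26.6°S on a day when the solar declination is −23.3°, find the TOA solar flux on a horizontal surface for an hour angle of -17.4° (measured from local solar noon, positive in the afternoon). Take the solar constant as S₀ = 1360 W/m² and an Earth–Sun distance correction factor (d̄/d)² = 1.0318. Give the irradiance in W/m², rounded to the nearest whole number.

cos θ_z = sin(-26.6°) sin(-23.3°) + cos(-26.6°) cos(-23.3°) cos(-17.40°) = 0.1771 + 0.7837 = 0.9608.
Top-of-atmosphere irradiance = S₀ (d̄/d)² cos θ_z = 1360 × 1.0318 × 0.9608 = 1348.24 W/m².

1348 W/m²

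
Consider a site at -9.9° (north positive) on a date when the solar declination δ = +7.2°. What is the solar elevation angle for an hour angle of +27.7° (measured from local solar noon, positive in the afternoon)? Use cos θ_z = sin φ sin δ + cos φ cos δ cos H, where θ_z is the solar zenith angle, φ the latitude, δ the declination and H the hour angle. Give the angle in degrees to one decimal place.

57.5°

cos θ_z = sin(-9.9°) sin(7.2°) + cos(-9.9°) cos(7.2°) cos(27.70°) = -0.0215 + 0.8653 = 0.8438.
θ_z = arccos(0.8438) = 32.46°, so the elevation is 90° − 32.46° = 57.54°.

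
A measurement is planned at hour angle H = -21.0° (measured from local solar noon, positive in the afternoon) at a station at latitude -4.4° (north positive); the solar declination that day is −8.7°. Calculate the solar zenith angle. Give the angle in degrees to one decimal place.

21.3°

cos θ_z = sin(-4.4°) sin(-8.7°) + cos(-4.4°) cos(-8.7°) cos(-21.00°) = 0.0116 + 0.9201 = 0.9317.
θ_z = arccos(0.9317) = 21.30°.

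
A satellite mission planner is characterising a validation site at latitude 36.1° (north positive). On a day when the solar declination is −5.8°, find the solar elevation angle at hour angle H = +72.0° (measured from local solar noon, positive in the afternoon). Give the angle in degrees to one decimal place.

10.9°

cos θ_z = sin φ sin δ + cos φ cos δ cos H = (0.5892)(-0.1011) + (0.8080)(0.9949)(0.3090) = 0.1888.
θ_z = arccos(0.1888) = 79.12°, so the elevation is 90° − 79.12° = 10.88°.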